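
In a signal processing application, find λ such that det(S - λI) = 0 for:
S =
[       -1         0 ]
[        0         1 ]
λ = -1, 1

Solve det(S - λI) = 0. For a 2×2 matrix the characteristic equation is λ² - (trace)λ + det = 0.
trace(S) = a + d = -1 + 1 = 0.
det(S) = a*d - b*c = (-1)*(1) - (0)*(0) = -1 - 0 = -1.
Characteristic equation: λ² - (0)λ + (-1) = 0.
Discriminant = (0)² - 4*(-1) = 0 + 4 = 4.
λ = (0 ± √4) / 2 = (0 ± 2) / 2 = -1, 1.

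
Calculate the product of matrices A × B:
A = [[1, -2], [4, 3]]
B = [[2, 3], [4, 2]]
[[-6, -1], [20, 18]]

Matrix multiplication:
C[0][0] = 1×2 + -2×4 = -6
C[0][1] = 1×3 + -2×2 = -1
C[1][0] = 4×2 + 3×4 = 20
C[1][1] = 4×3 + 3×2 = 18
Result: [[-6, -1], [20, 18]]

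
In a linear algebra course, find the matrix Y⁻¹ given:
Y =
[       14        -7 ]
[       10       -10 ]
det(Y) = -70
Y⁻¹ =
[      1/7     -1/10 ]
[      1/7      -1/5 ]

For a 2×2 matrix Y = [[a, b], [c, d]] with det(Y) ≠ 0, Y⁻¹ = (1/det(Y)) * [[d, -b], [-c, a]].
det(Y) = (14)*(-10) - (-7)*(10) = -140 + 70 = -70.
Y⁻¹ = (1/-70) * [[-10, 7], [-10, 14]].
Dividing each entry by -70 and reducing:
Y⁻¹ =
[      1/7     -1/10 ]
[      1/7      -1/5 ]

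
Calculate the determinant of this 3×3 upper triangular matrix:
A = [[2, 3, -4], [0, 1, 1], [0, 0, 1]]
2

The determinant of a triangular matrix is the product of its diagonal entries (the off-diagonal entries above the diagonal do not affect it).
det(A) = (2) * (1) * (1) = 2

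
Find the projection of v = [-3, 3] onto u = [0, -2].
[0, 3]

The projection of v onto u is proj_u(v) = ((v·u) / (u·u)) · u.
v·u = (-3)*(0) + (3)*(-2) = -6.
u·u = (0)*(0) + (-2)*(-2) = 4.
coefficient = -6 / 4 = -3/2.
proj_u(v) = -3/2 · [0, -2] = [0, 3].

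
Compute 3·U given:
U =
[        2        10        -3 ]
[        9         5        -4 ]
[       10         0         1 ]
3U =
[        6        30        -9 ]
[       27        15       -12 ]
[       30         0         3 ]

Scalar multiplication is elementwise: (3U)[i][j] = 3 * U[i][j].
  (3U)[0][0] = 3 * (2) = 6
  (3U)[0][1] = 3 * (10) = 30
  (3U)[0][2] = 3 * (-3) = -9
  (3U)[1][0] = 3 * (9) = 27
  (3U)[1][1] = 3 * (5) = 15
  (3U)[1][2] = 3 * (-4) = -12
  (3U)[2][0] = 3 * (10) = 30
  (3U)[2][1] = 3 * (0) = 0
  (3U)[2][2] = 3 * (1) = 3
3U =
[        6        30        -9 ]
[       27        15       -12 ]
[       30         0         3 ]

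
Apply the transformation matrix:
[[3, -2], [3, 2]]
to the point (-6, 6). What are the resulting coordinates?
(-30, -6)

Matrix multiplication:
[[3, -2], [3, 2]] × [-6, 6]ᵀ
= [3×-6 + -2×6, 3×-6 + 2×6]ᵀ
= [-30.0000, -6.0000]ᵀ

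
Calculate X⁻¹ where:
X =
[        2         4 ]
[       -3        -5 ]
det(X) = 2
X⁻¹ =
[     -5/2        -2 ]
[      3/2         1 ]

For a 2×2 matrix X = [[a, b], [c, d]] with det(X) ≠ 0, X⁻¹ = (1/det(X)) * [[d, -b], [-c, a]].
det(X) = (2)*(-5) - (4)*(-3) = -10 + 12 = 2.
X⁻¹ = (1/2) * [[-5, -4], [3, 2]].
Dividing each entry by 2 and reducing:
X⁻¹ =
[     -5/2        -2 ]
[      3/2         1 ]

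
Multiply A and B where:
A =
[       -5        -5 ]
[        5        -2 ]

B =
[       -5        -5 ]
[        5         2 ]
AB =
[        0        15 ]
[      -35       -29 ]

Matrix multiplication: (AB)[i][j] = sum over k of A[i][k] * B[k][j].
  (AB)[0][0] = (-5)*(-5) + (-5)*(5) = 0
  (AB)[0][1] = (-5)*(-5) + (-5)*(2) = 15
  (AB)[1][0] = (5)*(-5) + (-2)*(5) = -35
  (AB)[1][1] = (5)*(-5) + (-2)*(2) = -29
AB =
[        0        15 ]
[      -35       -29 ]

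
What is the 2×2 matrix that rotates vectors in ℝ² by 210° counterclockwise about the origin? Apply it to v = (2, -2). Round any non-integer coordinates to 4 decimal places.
R = [[-√3/2, 1/2], [-1/2, -√3/2]]; R·v = (-2.7321, 0.7321)

A counterclockwise rotation by angle θ in ℝ² has matrix R(θ) = [[cos θ, -sin θ], [sin θ, cos θ]].
For θ = 210°: cos θ = -√3/2, sin θ = -1/2.
R(210°) = [[-√3/2, 1/2], [-1/2, -√3/2]].
R·v = [-√3/2·2 + (1/2)·-2, -1/2·2 + -√3/2·-2] = (-2.7321, 0.7321).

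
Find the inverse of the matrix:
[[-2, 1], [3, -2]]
[[-2, -1], [-3, -2]]

For [[a,b],[c,d]], inverse = (1/det)·[[d,-b],[-c,a]]
det = -2·-2 - 1·3 = 1
Inverse = (1/1)·[[-2, -1], [-3, -2]]
        = [[-2, -1], [-3, -2]]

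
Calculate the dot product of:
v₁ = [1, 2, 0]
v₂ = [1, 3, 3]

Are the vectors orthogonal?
7, No

The dot product is the sum of products of corresponding components.
v₁·v₂ = (1)*(1) + (2)*(3) + (0)*(3) = 1 + 6 + 0 = 7.
Two vectors are orthogonal iff their dot product is 0; here the dot product is 7, so the vectors are not orthogonal.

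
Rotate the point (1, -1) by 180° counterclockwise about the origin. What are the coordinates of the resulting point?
(-1, 1)

Rotation matrix R(θ) = [[cos θ, -sin θ], [sin θ, cos θ]]; for θ = 180°:
R = [[-1, 0], [0, -1]]
Result: R × [1, -1]ᵀ = [-1·1 + (0)·-1, 0·1 + (-1)·-1]ᵀ = (-1, 1)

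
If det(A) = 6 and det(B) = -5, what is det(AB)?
-30

Use the multiplicative property of determinants: det(AB) = det(A)*det(B).
det(AB) = (6)*(-5) = -30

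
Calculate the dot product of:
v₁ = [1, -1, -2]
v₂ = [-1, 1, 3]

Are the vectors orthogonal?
-8, No

The dot product is the sum of products of corresponding components.
v₁·v₂ = (1)*(-1) + (-1)*(1) + (-2)*(3) = -1 - 1 - 6 = -8.
Two vectors are orthogonal iff their dot product is 0; here the dot product is -8, so the vectors are not orthogonal.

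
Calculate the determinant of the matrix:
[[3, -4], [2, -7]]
-13

For a 2×2 matrix [[a, b], [c, d]], det = ad - bc
det = (3)(-7) - (-4)(2) = -21 - -8 = -13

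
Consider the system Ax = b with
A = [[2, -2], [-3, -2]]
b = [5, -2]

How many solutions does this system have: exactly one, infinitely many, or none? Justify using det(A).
Exactly one solution

Compute det(A) = (2)*(-2) - (-2)*(-3) = -10.
Because det(A) ≠ 0, A is invertible and Ax = b has a unique solution for every b (here x = A⁻¹ b).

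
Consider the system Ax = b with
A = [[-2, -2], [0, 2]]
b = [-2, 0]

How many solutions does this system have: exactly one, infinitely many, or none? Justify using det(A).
Exactly one solution

Compute det(A) = (-2)*(2) - (-2)*(0) = -4.
Because det(A) ≠ 0, A is invertible and Ax = b has a unique solution for every b (here x = A⁻¹ b).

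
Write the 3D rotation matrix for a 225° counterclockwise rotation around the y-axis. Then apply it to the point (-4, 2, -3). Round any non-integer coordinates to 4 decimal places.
R = [[-√2/2, 0, -√2/2], [0, 1, 0], [√2/2, 0, -√2/2]]; R·(-4, 2, -3) = (4.9497, 2.0000, -0.7071)

Rotation matrix for 225° around y-axis:
cos(225°) = -√2/2, sin(225°) = -√2/2
R = [[-√2/2, 0, -√2/2], [0, 1, 0], [√2/2, 0, -√2/2]]
Apply to (-4, 2, -3): R·[-4, 2, -3]ᵀ = (4.9497, 2.0000, -0.7071)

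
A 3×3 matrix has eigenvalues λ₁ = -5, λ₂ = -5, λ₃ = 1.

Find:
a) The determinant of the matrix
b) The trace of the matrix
det = 25, trace = -9

Two standard eigenvalue identities:
- det(A) equals the product of the eigenvalues (counted with multiplicity).
- trace(A) equals the sum of the eigenvalues.
det(A) = (-5)*(-5)*(1) = 25.
trace(A) = -5 - 5 + 1 = -9.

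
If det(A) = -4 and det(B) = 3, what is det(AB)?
-12

Use the multiplicative property of determinants: det(AB) = det(A)*det(B).
det(AB) = (-4)*(3) = -12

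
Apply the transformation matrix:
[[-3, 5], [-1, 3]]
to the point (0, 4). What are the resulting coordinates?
(20, 12)

Matrix multiplication:
[[-3, 5], [-1, 3]] × [0, 4]ᵀ
= [-3×0 + 5×4, -1×0 + 3×4]ᵀ
= [20.0000, 12.0000]ᵀ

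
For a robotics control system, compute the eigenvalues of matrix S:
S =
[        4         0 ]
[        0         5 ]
λ = 4, 5

Solve det(S - λI) = 0. For a 2×2 matrix the characteristic equation is λ² - (trace)λ + det = 0.
trace(S) = a + d = 4 + 5 = 9.
det(S) = a*d - b*c = (4)*(5) - (0)*(0) = 20 - 0 = 20.
Characteristic equation: λ² - (9)λ + (20) = 0.
Discriminant = (9)² - 4*(20) = 81 - 80 = 1.
λ = (9 ± √1) / 2 = (9 ± 1) / 2 = 4, 5.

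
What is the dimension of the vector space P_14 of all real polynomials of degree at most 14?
Dimension = 15

A polynomial of degree at most 14 can be written as a₀ + a₁x + a₂x² + … + a_14x^14, with 15 free coefficients a₀, …, a_14.
The set {1, x, x², …, x^14} is a basis: it spans P_14 (every such polynomial is a linear combination of these) and is linearly independent (a polynomial is zero iff all its coefficients are zero).
Therefore dim(P_14) = 14 + 1 = 15.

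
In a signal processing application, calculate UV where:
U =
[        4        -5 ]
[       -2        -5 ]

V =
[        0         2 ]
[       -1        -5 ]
UV =
[        5        33 ]
[        5        21 ]

Matrix multiplication: (UV)[i][j] = sum over k of U[i][k] * V[k][j].
  (UV)[0][0] = (4)*(0) + (-5)*(-1) = 5
  (UV)[0][1] = (4)*(2) + (-5)*(-5) = 33
  (UV)[1][0] = (-2)*(0) + (-5)*(-1) = 5
  (UV)[1][1] = (-2)*(2) + (-5)*(-5) = 21
UV =
[        5        33 ]
[        5        21 ]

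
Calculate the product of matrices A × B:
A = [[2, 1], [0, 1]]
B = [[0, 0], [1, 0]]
[[1, 0], [1, 0]]

Matrix multiplication:
C[0][0] = 2×0 + 1×1 = 1
C[0][1] = 2×0 + 1×0 = 0
C[1][0] = 0×0 + 1×1 = 1
C[1][1] = 0×0 + 1×0 = 0
Result: [[1, 0], [1, 0]]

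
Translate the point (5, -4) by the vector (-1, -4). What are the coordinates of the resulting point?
(4, -8)

Translation by (-1, -4):
x' = 5 + -1 = 4
y' = -4 + -4 = -8
Homogeneous matrix: [[1, 0, -1], [0, 1, -4], [0, 0, 1]]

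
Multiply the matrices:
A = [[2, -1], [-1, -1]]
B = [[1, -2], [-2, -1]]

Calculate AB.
[[4, -3], [1, 3]]

Each entry (i,j) of AB = sum over k of A[i][k]*B[k][j].
(AB)[0][0] = (2)*(1) + (-1)*(-2) = 4
(AB)[0][1] = (2)*(-2) + (-1)*(-1) = -3
(AB)[1][0] = (-1)*(1) + (-1)*(-2) = 1
(AB)[1][1] = (-1)*(-2) + (-1)*(-1) = 3
AB = [[4, -3], [1, 3]]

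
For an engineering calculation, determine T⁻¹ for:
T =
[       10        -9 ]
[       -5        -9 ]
det(T) = -135
T⁻¹ =
[     1/15     -1/15 ]
[    -1/27     -2/27 ]

For a 2×2 matrix T = [[a, b], [c, d]] with det(T) ≠ 0, T⁻¹ = (1/det(T)) * [[d, -b], [-c, a]].
det(T) = (10)*(-9) - (-9)*(-5) = -90 - 45 = -135.
T⁻¹ = (1/-135) * [[-9, 9], [5, 10]].
Dividing each entry by -135 and reducing:
T⁻¹ =
[     1/15     -1/15 ]
[    -1/27     -2/27 ]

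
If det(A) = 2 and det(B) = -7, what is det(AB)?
-14

Use the multiplicative property of determinants: det(AB) = det(A)*det(B).
det(AB) = (2)*(-7) = -14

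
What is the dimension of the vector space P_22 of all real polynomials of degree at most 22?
Dimension = 23

A polynomial of degree at most 22 can be written as a₀ + a₁x + a₂x² + … + a_22x^22, with 23 free coefficients a₀, …, a_22.
The set {1, x, x², …, x^22} is a basis: it spans P_22 (every such polynomial is a linear combination of these) and is linearly independent (a polynomial is zero iff all its coefficients are zero).
Therefore dim(P_22) = 22 + 1 = 23.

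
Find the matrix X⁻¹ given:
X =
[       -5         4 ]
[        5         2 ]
det(X) = -30
X⁻¹ =
[    -1/15      2/15 ]
[      1/6       1/6 ]

For a 2×2 matrix X = [[a, b], [c, d]] with det(X) ≠ 0, X⁻¹ = (1/det(X)) * [[d, -b], [-c, a]].
det(X) = (-5)*(2) - (4)*(5) = -10 - 20 = -30.
X⁻¹ = (1/-30) * [[2, -4], [-5, -5]].
Dividing each entry by -30 and reducing:
X⁻¹ =
[    -1/15      2/15 ]
[      1/6       1/6 ]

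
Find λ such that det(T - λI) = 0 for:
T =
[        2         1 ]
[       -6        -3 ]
λ = -1, 0

Solve det(T - λI) = 0. For a 2×2 matrix the characteristic equation is λ² - (trace)λ + det = 0.
trace(T) = a + d = 2 - 3 = -1.
det(T) = a*d - b*c = (2)*(-3) - (1)*(-6) = -6 + 6 = 0.
Characteristic equation: λ² - (-1)λ + (0) = 0.
Discriminant = (-1)² - 4*(0) = 1 - 0 = 1.
λ = (-1 ± √1) / 2 = (-1 ± 1) / 2 = -1, 0.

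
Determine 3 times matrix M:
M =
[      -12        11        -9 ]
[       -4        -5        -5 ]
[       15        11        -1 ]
3M =
[      -36        33       -27 ]
[      -12       -15       -15 ]
[       45        33        -3 ]

Scalar multiplication is elementwise: (3M)[i][j] = 3 * M[i][j].
  (3M)[0][0] = 3 * (-12) = -36
  (3M)[0][1] = 3 * (11) = 33
  (3M)[0][2] = 3 * (-9) = -27
  (3M)[1][0] = 3 * (-4) = -12
  (3M)[1][1] = 3 * (-5) = -15
  (3M)[1][2] = 3 * (-5) = -15
  (3M)[2][0] = 3 * (15) = 45
  (3M)[2][1] = 3 * (11) = 33
  (3M)[2][2] = 3 * (-1) = -3
3M =
[      -36        33       -27 ]
[      -12       -15       -15 ]
[       45        33        -3 ]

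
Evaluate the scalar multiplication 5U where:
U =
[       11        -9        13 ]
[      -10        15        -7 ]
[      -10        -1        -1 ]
5U =
[       55       -45        65 ]
[      -50        75       -35 ]
[      -50        -5        -5 ]

Scalar multiplication is elementwise: (5U)[i][j] = 5 * U[i][j].
  (5U)[0][0] = 5 * (11) = 55
  (5U)[0][1] = 5 * (-9) = -45
  (5U)[0][2] = 5 * (13) = 65
  (5U)[1][0] = 5 * (-10) = -50
  (5U)[1][1] = 5 * (15) = 75
  (5U)[1][2] = 5 * (-7) = -35
  (5U)[2][0] = 5 * (-10) = -50
  (5U)[2][1] = 5 * (-1) = -5
  (5U)[2][2] = 5 * (-1) = -5
5U =
[       55       -45        65 ]
[      -50        75       -35 ]
[      -50        -5        -5 ]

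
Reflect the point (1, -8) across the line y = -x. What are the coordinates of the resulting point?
(8, -1)

Reflection across line y = -x: (1, -8) → (8, -1)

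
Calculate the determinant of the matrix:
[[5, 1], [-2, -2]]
-8

For a 2×2 matrix [[a, b], [c, d]], det = ad - bc
det = (5)(-2) - (1)(-2) = -10 - -2 = -8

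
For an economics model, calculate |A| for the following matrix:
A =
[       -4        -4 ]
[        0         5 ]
det(A) = -20

For a 2×2 matrix [[a, b], [c, d]], det = a*d - b*c.
det(A) = (-4)*(5) - (-4)*(0) = -20 - 0 = -20.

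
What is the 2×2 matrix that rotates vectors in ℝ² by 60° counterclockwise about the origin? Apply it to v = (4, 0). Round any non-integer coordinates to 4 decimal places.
R = [[1/2, -√3/2], [√3/2, 1/2]]; R·v = (2.0000, 3.4641)

A counterclockwise rotation by angle θ in ℝ² has matrix R(θ) = [[cos θ, -sin θ], [sin θ, cos θ]].
For θ = 60°: cos θ = 1/2, sin θ = √3/2.
R(60°) = [[1/2, -√3/2], [√3/2, 1/2]].
R·v = [1/2·4 + (-√3/2)·0, √3/2·4 + 1/2·0] = (2.0000, 3.4641).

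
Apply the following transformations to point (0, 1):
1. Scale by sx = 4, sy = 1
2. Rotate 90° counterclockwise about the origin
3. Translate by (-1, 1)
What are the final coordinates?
(-2, 1)

Step 1: Scale → (0, 1)
Step 2: Rotate 90° → (-1, 0)
Step 3: Translate → (-2, 1)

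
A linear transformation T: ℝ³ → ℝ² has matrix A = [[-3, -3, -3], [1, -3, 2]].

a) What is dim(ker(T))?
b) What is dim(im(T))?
dim(ker) = 1, dim(im) = 2

The two rows are not scalar multiples of one another (no single k satisfies row 2 = k × row 1), so they are linearly independent.
Thus rank(A) = 2.
dim(im(T)) = rank(A) = 2.
By the rank-nullity theorem applied to T: ℝ³ → ℝ², rank(A) + nullity(A) = 3 (the domain dimension), so dim(ker(T)) = 3 - 2 = 1.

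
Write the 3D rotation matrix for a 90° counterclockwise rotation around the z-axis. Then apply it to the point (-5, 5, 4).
R = [[0, -1, 0], [1, 0, 0], [0, 0, 1]]; R·(-5, 5, 4) = (-5, -5, 4)

Rotation matrix for 90° around z-axis:
cos(90°) = 0, sin(90°) = 1
R = [[0, -1, 0], [1, 0, 0], [0, 0, 1]]
Apply to (-5, 5, 4): R·[-5, 5, 4]ᵀ = (-5, -5, 4)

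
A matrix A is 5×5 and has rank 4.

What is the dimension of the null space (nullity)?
1

The rank-nullity theorem for an m×n matrix states:
rank(A) + nullity(A) = n (the number of columns).
Here n = 5 and rank(A) = 4, so nullity(A) = 5 - 4 = 1.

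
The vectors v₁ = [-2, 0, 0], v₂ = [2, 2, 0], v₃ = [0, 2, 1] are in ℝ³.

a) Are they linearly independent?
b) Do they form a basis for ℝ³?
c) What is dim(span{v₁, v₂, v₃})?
Yes independent, yes basis, dim = 3

Stack v₁, v₂, v₃ as rows of a 3×3 matrix.
[[-2, 0, 0]; [2, 2, 0]; [0, 2, 1]] is already lower triangular with nonzero diagonal entries (-2, 2, 1), so its determinant is the product of the diagonal entries, det = (-2)·(2)·(1) = -4 ≠ 0, and the rows are linearly independent.
Three linearly independent vectors in ℝ³ form a basis for ℝ³, so dim(span{v₁,v₂,v₃}) = 3.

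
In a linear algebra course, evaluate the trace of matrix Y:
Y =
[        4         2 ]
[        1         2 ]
tr(Y) = 4 + 2 = 6

The trace of a square matrix is the sum of its diagonal entries.
Diagonal entries of Y: Y[0][0] = 4, Y[1][1] = 2.
tr(Y) = 4 + 2 = 6.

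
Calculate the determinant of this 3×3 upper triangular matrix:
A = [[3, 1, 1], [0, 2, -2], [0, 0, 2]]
12

The determinant of a triangular matrix is the product of its diagonal entries (the off-diagonal entries above the diagonal do not affect it).
det(A) = (3) * (2) * (2) = 12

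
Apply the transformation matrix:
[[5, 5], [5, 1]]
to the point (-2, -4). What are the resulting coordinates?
(-30, -14)

Matrix multiplication:
[[5, 5], [5, 1]] × [-2, -4]ᵀ
= [5×-2 + 5×-4, 5×-2 + 1×-4]ᵀ
= [-30.0000, -14.0000]ᵀ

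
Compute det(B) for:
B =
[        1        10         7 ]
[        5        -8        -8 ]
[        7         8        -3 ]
det(B) = 350

Expand along row 0 (cofactor expansion): det(B) = a*(e*i - f*h) - b*(d*i - f*g) + c*(d*h - e*g), where the 3×3 is [[a, b, c], [d, e, f], [g, h, i]].
Minor M_00 = (-8)*(-3) - (-8)*(8) = 24 + 64 = 88.
Minor M_01 = (5)*(-3) - (-8)*(7) = -15 + 56 = 41.
Minor M_02 = (5)*(8) - (-8)*(7) = 40 + 56 = 96.
det(B) = (1)*(88) - (10)*(41) + (7)*(96) = 88 - 410 + 672 = 350.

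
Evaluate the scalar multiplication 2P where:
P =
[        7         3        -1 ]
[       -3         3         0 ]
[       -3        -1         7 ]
2P =
[       14         6        -2 ]
[       -6         6         0 ]
[       -6        -2        14 ]

Scalar multiplication is elementwise: (2P)[i][j] = 2 * P[i][j].
  (2P)[0][0] = 2 * (7) = 14
  (2P)[0][1] = 2 * (3) = 6
  (2P)[0][2] = 2 * (-1) = -2
  (2P)[1][0] = 2 * (-3) = -6
  (2P)[1][1] = 2 * (3) = 6
  (2P)[1][2] = 2 * (0) = 0
  (2P)[2][0] = 2 * (-3) = -6
  (2P)[2][1] = 2 * (-1) = -2
  (2P)[2][2] = 2 * (7) = 14
2P =
[       14         6        -2 ]
[       -6         6         0 ]
[       -6        -2        14 ]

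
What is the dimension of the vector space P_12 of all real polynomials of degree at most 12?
Dimension = 13

A polynomial of degree at most 12 can be written as a₀ + a₁x + a₂x² + … + a_12x^12, with 13 free coefficients a₀, …, a_12.
The set {1, x, x², …, x^12} is a basis: it spans P_12 (every such polynomial is a linear combination of these) and is linearly independent (a polynomial is zero iff all its coefficients are zero).
Therefore dim(P_12) = 12 + 1 = 13.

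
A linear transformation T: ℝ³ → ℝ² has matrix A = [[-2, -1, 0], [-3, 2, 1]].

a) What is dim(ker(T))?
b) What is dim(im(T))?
dim(ker) = 1, dim(im) = 2

The two rows are not scalar multiples of one another (no single k satisfies row 2 = k × row 1), so they are linearly independent.
Thus rank(A) = 2.
dim(im(T)) = rank(A) = 2.
By the rank-nullity theorem applied to T: ℝ³ → ℝ², rank(A) + nullity(A) = 3 (the domain dimension), so dim(ker(T)) = 3 - 2 = 1.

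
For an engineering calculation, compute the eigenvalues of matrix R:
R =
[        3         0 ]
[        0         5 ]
λ = 3, 5

Solve det(R - λI) = 0. For a 2×2 matrix the characteristic equation is λ² - (trace)λ + det = 0.
trace(R) = a + d = 3 + 5 = 8.
det(R) = a*d - b*c = (3)*(5) - (0)*(0) = 15 - 0 = 15.
Characteristic equation: λ² - (8)λ + (15) = 0.
Discriminant = (8)² - 4*(15) = 64 - 60 = 4.
λ = (8 ± √4) / 2 = (8 ± 2) / 2 = 3, 5.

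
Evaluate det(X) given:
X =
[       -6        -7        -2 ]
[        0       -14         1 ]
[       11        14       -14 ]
det(X) = -1477

Expand along row 0 (cofactor expansion): det(X) = a*(e*i - f*h) - b*(d*i - f*g) + c*(d*h - e*g), where the 3×3 is [[a, b, c], [d, e, f], [g, h, i]].
Minor M_00 = (-14)*(-14) - (1)*(14) = 196 - 14 = 182.
Minor M_01 = (0)*(-14) - (1)*(11) = 0 - 11 = -11.
Minor M_02 = (0)*(14) - (-14)*(11) = 0 + 154 = 154.
det(X) = (-6)*(182) - (-7)*(-11) + (-2)*(154) = -1092 - 77 - 308 = -1477.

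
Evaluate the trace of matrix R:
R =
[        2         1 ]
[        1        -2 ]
tr(R) = 2 - 2 = 0

The trace of a square matrix is the sum of its diagonal entries.
Diagonal entries of R: R[0][0] = 2, R[1][1] = -2.
tr(R) = 2 - 2 = 0.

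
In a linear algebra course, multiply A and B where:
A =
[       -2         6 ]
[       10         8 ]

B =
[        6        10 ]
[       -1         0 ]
AB =
[      -18       -20 ]
[       52       100 ]

Matrix multiplication: (AB)[i][j] = sum over k of A[i][k] * B[k][j].
  (AB)[0][0] = (-2)*(6) + (6)*(-1) = -18
  (AB)[0][1] = (-2)*(10) + (6)*(0) = -20
  (AB)[1][0] = (10)*(6) + (8)*(-1) = 52
  (AB)[1][1] = (10)*(10) + (8)*(0) = 100
AB =
[      -18       -20 ]
[       52       100 ]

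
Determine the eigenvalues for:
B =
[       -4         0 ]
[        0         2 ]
λ = -4, 2

Solve det(B - λI) = 0. For a 2×2 matrix the characteristic equation is λ² - (trace)λ + det = 0.
trace(B) = a + d = -4 + 2 = -2.
det(B) = a*d - b*c = (-4)*(2) - (0)*(0) = -8 - 0 = -8.
Characteristic equation: λ² - (-2)λ + (-8) = 0.
Discriminant = (-2)² - 4*(-8) = 4 + 32 = 36.
λ = (-2 ± √36) / 2 = (-2 ± 6) / 2 = -4, 2.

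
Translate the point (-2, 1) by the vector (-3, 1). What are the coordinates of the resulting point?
(-5, 2)

Translation by (-3, 1):
x' = -2 + -3 = -5
y' = 1 + 1 = 2
Homogeneous matrix: [[1, 0, -3], [0, 1, 1], [0, 0, 1]]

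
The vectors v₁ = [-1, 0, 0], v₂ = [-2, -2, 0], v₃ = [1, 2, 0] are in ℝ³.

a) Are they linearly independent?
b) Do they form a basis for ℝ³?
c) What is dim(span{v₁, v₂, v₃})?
Not independent, not a basis, dim(span) = 2

Check whether v₃ can be written as a linear combination of v₁ and v₂.
v₃ = (1)·v₁ + (-1)·v₂ = [1, 2, 0], so the three vectors are linearly dependent.
Thus they do not form a basis for ℝ³, and dim(span{v₁, v₂, v₃}) = 2 (spanned by v₁ and v₂).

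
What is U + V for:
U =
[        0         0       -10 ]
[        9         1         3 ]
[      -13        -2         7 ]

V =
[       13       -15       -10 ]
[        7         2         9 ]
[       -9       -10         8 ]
U + V =
[       13       -15       -20 ]
[       16         3        12 ]
[      -22       -12        15 ]

Matrix addition is elementwise: (U+V)[i][j] = U[i][j] + V[i][j].
  (U+V)[0][0] = (0) + (13) = 13
  (U+V)[0][1] = (0) + (-15) = -15
  (U+V)[0][2] = (-10) + (-10) = -20
  (U+V)[1][0] = (9) + (7) = 16
  (U+V)[1][1] = (1) + (2) = 3
  (U+V)[1][2] = (3) + (9) = 12
  (U+V)[2][0] = (-13) + (-9) = -22
  (U+V)[2][1] = (-2) + (-10) = -12
  (U+V)[2][2] = (7) + (8) = 15
U + V =
[       13       -15       -20 ]
[       16         3        12 ]
[      -22       -12        15 ]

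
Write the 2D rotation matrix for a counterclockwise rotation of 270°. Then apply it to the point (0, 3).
R = [[0, 1], [-1, 0]]; R·(0, 3) = (3, 0)

Rotation matrix formula: R(θ) = [[cos θ, -sin θ], [sin θ, cos θ]]
For θ = 270°:
cos(270°) = 0
sin(270°) = -1
R = [[0, 1], [-1, 0]]
Apply to (0, 3): [0·0 + (1)·3, -1·0 + 0·3] = (3, 0)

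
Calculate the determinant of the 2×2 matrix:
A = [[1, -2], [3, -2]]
4

For A = [[a, b], [c, d]], det(A) = a*d - b*c.
det(A) = (1)*(-2) - (-2)*(3) = -2 - -6 = 4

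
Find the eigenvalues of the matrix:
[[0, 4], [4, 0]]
λ = -4 and λ = 4

Characteristic equation: det(A - λI) = 0
λ² - (trace)λ + (det) = 0
λ² - (0)λ + (-16) = 0
λ² - 0λ - 16 = 0
Solving: λ = -4, 4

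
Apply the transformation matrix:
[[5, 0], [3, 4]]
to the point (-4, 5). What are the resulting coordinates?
(-20, 8)

Matrix multiplication:
[[5, 0], [3, 4]] × [-4, 5]ᵀ
= [5×-4 + 0×5, 3×-4 + 4×5]ᵀ
= [-20.0000, 8.0000]ᵀ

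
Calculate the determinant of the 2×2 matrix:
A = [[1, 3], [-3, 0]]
9

For A = [[a, b], [c, d]], det(A) = a*d - b*c.
det(A) = (1)*(0) - (3)*(-3) = 0 - -9 = 9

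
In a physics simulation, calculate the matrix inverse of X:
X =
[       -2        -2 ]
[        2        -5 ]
det(X) = 14
X⁻¹ =
[    -5/14       1/7 ]
[     -1/7      -1/7 ]

For a 2×2 matrix X = [[a, b], [c, d]] with det(X) ≠ 0, X⁻¹ = (1/det(X)) * [[d, -b], [-c, a]].
det(X) = (-2)*(-5) - (-2)*(2) = 10 + 4 = 14.
X⁻¹ = (1/14) * [[-5, 2], [-2, -2]].
Dividing each entry by 14 and reducing:
X⁻¹ =
[    -5/14       1/7 ]
[     -1/7      -1/7 ]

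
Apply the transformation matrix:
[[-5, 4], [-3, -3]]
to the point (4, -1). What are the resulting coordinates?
(-24, -9)

Matrix multiplication:
[[-5, 4], [-3, -3]] × [4, -1]ᵀ
= [-5×4 + 4×-1, -3×4 + -3×-1]ᵀ
= [-24.0000, -9.0000]ᵀ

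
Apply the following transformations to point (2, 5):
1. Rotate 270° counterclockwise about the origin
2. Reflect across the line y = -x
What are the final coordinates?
(2, -5)

Step 1: Rotate 270° → (5, -2)
Step 2: Reflect across the line y = -x → (2, -5)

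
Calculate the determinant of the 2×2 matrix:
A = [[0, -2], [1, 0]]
2

For A = [[a, b], [c, d]], det(A) = a*d - b*c.
det(A) = (0)*(0) - (-2)*(1) = 0 - -2 = 2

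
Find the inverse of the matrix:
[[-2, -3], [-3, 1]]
[[-1/11, -3/11], [-3/11, 2/11]]

For [[a,b],[c,d]], inverse = (1/det)·[[d,-b],[-c,a]]
det = -2·1 - -3·-3 = -11
Inverse = (1/-11)·[[1, 3], [3, -2]]
        = [[-1/11, -3/11], [-3/11, 2/11]]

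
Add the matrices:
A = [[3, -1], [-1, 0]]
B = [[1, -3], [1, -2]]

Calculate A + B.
[[4, -4], [0, -2]]

Add corresponding elements:
(3)+(1)=4
(-1)+(-3)=-4
(-1)+(1)=0
(0)+(-2)=-2
A + B = [[4, -4], [0, -2]]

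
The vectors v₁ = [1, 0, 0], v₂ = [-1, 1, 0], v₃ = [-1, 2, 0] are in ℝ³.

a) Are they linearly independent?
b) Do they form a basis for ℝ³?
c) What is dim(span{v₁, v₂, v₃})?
Not independent, not a basis, dim(span) = 2

Check whether v₃ can be written as a linear combination of v₁ and v₂.
v₃ = (1)·v₁ + (2)·v₂ = [-1, 2, 0], so the three vectors are linearly dependent.
Thus they do not form a basis for ℝ³, and dim(span{v₁, v₂, v₃}) = 2 (spanned by v₁ and v₂).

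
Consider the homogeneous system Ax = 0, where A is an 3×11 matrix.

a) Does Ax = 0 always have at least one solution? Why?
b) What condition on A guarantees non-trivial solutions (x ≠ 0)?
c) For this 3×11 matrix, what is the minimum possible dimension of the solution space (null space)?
a) Yes, x = 0 is always a solution. b) When A has linearly dependent columns (rank < n). c) Minimum nullity = 8.

a) x = 0 satisfies A·0 = 0, so the zero vector is always a solution.
b) Non-trivial solutions exist iff the columns of A are linearly dependent, equivalently rank(A) < n (the number of columns).
c) By rank-nullity, rank(A) + nullity(A) = n = 11. Since A has only 3 rows, rank(A) ≤ 3, so nullity(A) ≥ 11 - 3 = 8.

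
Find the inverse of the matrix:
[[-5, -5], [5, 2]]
[[2/15, 1/3], [-1/3, -1/3]]

For [[a,b],[c,d]], inverse = (1/det)·[[d,-b],[-c,a]]
det = -5·2 - -5·5 = 15
Inverse = (1/15)·[[2, 5], [-5, -5]]
        = [[2/15, 1/3], [-1/3, -1/3]]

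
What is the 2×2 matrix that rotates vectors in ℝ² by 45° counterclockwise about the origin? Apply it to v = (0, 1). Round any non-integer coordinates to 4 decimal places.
R = [[√2/2, -√2/2], [√2/2, √2/2]]; R·v = (-0.7071, 0.7071)

A counterclockwise rotation by angle θ in ℝ² has matrix R(θ) = [[cos θ, -sin θ], [sin θ, cos θ]].
For θ = 45°: cos θ = √2/2, sin θ = √2/2.
R(45°) = [[√2/2, -√2/2], [√2/2, √2/2]].
R·v = [√2/2·0 + (-√2/2)·1, √2/2·0 + √2/2·1] = (-0.7071, 0.7071).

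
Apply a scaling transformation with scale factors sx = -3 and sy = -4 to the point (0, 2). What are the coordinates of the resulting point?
(0, -8)

Scaling matrix:
[[-3, 0], [0, -4]]
Result: (0 × -3, 2 × -4) = (0, -8)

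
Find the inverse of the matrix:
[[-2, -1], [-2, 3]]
[[-3/8, -1/8], [-1/4, 1/4]]

For [[a,b],[c,d]], inverse = (1/det)·[[d,-b],[-c,a]]
det = -2·3 - -1·-2 = -8
Inverse = (1/-8)·[[3, 1], [2, -2]]
        = [[-3/8, -1/8], [-1/4, 1/4]]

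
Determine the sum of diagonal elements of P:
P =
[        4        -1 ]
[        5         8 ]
tr(P) = 4 + 8 = 12

The trace of a square matrix is the sum of its diagonal entries.
Diagonal entries of P: P[0][0] = 4, P[1][1] = 8.
tr(P) = 4 + 8 = 12.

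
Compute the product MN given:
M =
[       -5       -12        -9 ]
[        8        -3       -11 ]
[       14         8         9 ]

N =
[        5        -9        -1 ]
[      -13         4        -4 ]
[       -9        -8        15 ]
MN =
[      212        69       -82 ]
[      178         4      -161 ]
[     -115      -166        89 ]

Matrix multiplication: (MN)[i][j] = sum over k of M[i][k] * N[k][j].
  (MN)[0][0] = (-5)*(5) + (-12)*(-13) + (-9)*(-9) = 212
  (MN)[0][1] = (-5)*(-9) + (-12)*(4) + (-9)*(-8) = 69
  (MN)[0][2] = (-5)*(-1) + (-12)*(-4) + (-9)*(15) = -82
  (MN)[1][0] = (8)*(5) + (-3)*(-13) + (-11)*(-9) = 178
  (MN)[1][1] = (8)*(-9) + (-3)*(4) + (-11)*(-8) = 4
  (MN)[1][2] = (8)*(-1) + (-3)*(-4) + (-11)*(15) = -161
  (MN)[2][0] = (14)*(5) + (8)*(-13) + (9)*(-9) = -115
  (MN)[2][1] = (14)*(-9) + (8)*(4) + (9)*(-8) = -166
  (MN)[2][2] = (14)*(-1) + (8)*(-4) + (9)*(15) = 89
MN =
[      212        69       -82 ]
[      178         4      -161 ]
[     -115      -166        89 ]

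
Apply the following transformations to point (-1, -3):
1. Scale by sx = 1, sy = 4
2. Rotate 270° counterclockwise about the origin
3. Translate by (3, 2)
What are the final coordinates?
(-9, 3)

Step 1: Scale → (-1, -12)
Step 2: Rotate 270° → (-12, 1)
Step 3: Translate → (-9, 3)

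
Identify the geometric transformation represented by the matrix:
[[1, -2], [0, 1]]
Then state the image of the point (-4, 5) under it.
horizontal shear with factor -2; image of (-4, 5) is (-14, 5)

The matrix [[1, k], [0, 1]] sends (x, y) to (x + -2y, y), leaving the y-coordinate fixed: a horizontal shear.
The matrix [[1, -2], [0, 1]] represents: horizontal shear with factor -2.
Applying it to (-4, 5): [1·-4 + -2·5, 0·-4 + 1·5] = (-14, 5).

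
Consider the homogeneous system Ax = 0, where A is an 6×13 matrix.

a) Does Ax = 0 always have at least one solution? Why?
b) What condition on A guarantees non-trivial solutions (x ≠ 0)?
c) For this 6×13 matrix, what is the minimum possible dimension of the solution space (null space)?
a) Yes, x = 0 is always a solution. b) When A has linearly dependent columns (rank < n). c) Minimum nullity = 7.

a) x = 0 satisfies A·0 = 0, so the zero vector is always a solution.
b) Non-trivial solutions exist iff the columns of A are linearly dependent, equivalently rank(A) < n (the number of columns).
c) By rank-nullity, rank(A) + nullity(A) = n = 13. Since A has only 6 rows, rank(A) ≤ 6, so nullity(A) ≥ 13 - 6 = 7.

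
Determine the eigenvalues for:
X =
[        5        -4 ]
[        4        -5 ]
λ = -3, 3

Solve det(X - λI) = 0. For a 2×2 matrix the characteristic equation is λ² - (trace)λ + det = 0.
trace(X) = a + d = 5 - 5 = 0.
det(X) = a*d - b*c = (5)*(-5) - (-4)*(4) = -25 + 16 = -9.
Characteristic equation: λ² - (0)λ + (-9) = 0.
Discriminant = (0)² - 4*(-9) = 0 + 36 = 36.
λ = (0 ± √36) / 2 = (0 ± 6) / 2 = -3, 3.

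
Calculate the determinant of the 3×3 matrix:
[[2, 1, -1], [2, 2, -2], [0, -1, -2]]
-6

Expansion along first row:
det = 2·det([[2,-2],[-1,-2]]) - 1·det([[2,-2],[0,-2]]) + -1·det([[2,2],[0,-1]])
    = 2·(2·-2 - -2·-1) - 1·(2·-2 - -2·0) + -1·(2·-1 - 2·0)
    = 2·-6 - 1·-4 + -1·-2
    = -12 + 4 + 2 = -6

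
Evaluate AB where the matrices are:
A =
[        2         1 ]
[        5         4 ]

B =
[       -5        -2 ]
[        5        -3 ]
AB =
[       -5        -7 ]
[       -5       -22 ]

Matrix multiplication: (AB)[i][j] = sum over k of A[i][k] * B[k][j].
  (AB)[0][0] = (2)*(-5) + (1)*(5) = -5
  (AB)[0][1] = (2)*(-2) + (1)*(-3) = -7
  (AB)[1][0] = (5)*(-5) + (4)*(5) = -5
  (AB)[1][1] = (5)*(-2) + (4)*(-3) = -22
AB =
[       -5        -7 ]
[       -5       -22 ]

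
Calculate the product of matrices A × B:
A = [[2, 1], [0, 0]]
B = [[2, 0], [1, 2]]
[[5, 2], [0, 0]]

Matrix multiplication:
C[0][0] = 2×2 + 1×1 = 5
C[0][1] = 2×0 + 1×2 = 2
C[1][0] = 0×2 + 0×1 = 0
C[1][1] = 0×0 + 0×2 = 0
Result: [[5, 2], [0, 0]]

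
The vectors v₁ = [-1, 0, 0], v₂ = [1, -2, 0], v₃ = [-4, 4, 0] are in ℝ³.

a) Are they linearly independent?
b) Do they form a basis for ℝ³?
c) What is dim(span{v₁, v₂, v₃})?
Not independent, not a basis, dim(span) = 2

Check whether v₃ can be written as a linear combination of v₁ and v₂.
v₃ = (2)·v₁ + (-2)·v₂ = [-4, 4, 0], so the three vectors are linearly dependent.
Thus they do not form a basis for ℝ³, and dim(span{v₁, v₂, v₃}) = 2 (spanned by v₁ and v₂).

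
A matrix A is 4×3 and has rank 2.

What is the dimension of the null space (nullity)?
1

The rank-nullity theorem for an m×n matrix states:
rank(A) + nullity(A) = n (the number of columns).
Here n = 3 and rank(A) = 2, so nullity(A) = 3 - 2 = 1.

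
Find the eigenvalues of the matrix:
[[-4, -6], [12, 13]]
λ = 4 and λ = 5

Characteristic equation: det(A - λI) = 0
λ² - (trace)λ + (det) = 0
λ² - (9)λ + (20) = 0
λ² - 9λ + 20 = 0
Solving: λ = 4, 5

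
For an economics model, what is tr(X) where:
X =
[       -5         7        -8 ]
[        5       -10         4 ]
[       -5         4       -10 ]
tr(X) = -5 - 10 - 10 = -25

The trace of a square matrix is the sum of its diagonal entries.
Diagonal entries of X: X[0][0] = -5, X[1][1] = -10, X[2][2] = -10.
tr(X) = -5 - 10 - 10 = -25.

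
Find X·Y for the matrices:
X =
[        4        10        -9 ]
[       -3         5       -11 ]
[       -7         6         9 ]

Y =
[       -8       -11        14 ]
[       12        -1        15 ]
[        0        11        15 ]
XY =
[       88      -153        71 ]
[       84       -93      -132 ]
[      128       170       127 ]

Matrix multiplication: (XY)[i][j] = sum over k of X[i][k] * Y[k][j].
  (XY)[0][0] = (4)*(-8) + (10)*(12) + (-9)*(0) = 88
  (XY)[0][1] = (4)*(-11) + (10)*(-1) + (-9)*(11) = -153
  (XY)[0][2] = (4)*(14) + (10)*(15) + (-9)*(15) = 71
  (XY)[1][0] = (-3)*(-8) + (5)*(12) + (-11)*(0) = 84
  (XY)[1][1] = (-3)*(-11) + (5)*(-1) + (-11)*(11) = -93
  (XY)[1][2] = (-3)*(14) + (5)*(15) + (-11)*(15) = -132
  (XY)[2][0] = (-7)*(-8) + (6)*(12) + (9)*(0) = 128
  (XY)[2][1] = (-7)*(-11) + (6)*(-1) + (9)*(11) = 170
  (XY)[2][2] = (-7)*(14) + (6)*(15) + (9)*(15) = 127
XY =
[       88      -153        71 ]
[       84       -93      -132 ]
[      128       170       127 ]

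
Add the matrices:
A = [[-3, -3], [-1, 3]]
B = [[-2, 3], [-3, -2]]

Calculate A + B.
[[-5, 0], [-4, 1]]

Add corresponding elements:
(-3)+(-2)=-5
(-3)+(3)=0
(-1)+(-3)=-4
(3)+(-2)=1
A + B = [[-5, 0], [-4, 1]]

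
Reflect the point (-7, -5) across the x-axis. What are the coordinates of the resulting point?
(-7, 5)

Reflection across x-axis: (-7, -5) → (-7, 5)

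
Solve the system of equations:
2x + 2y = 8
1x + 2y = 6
x = 2, y = 2

Use elimination (row reduction):
Equation 1: 2x + 2y = 8.
Equation 2: 1x + 2y = 6.
Multiply Eq1 by 1 and Eq2 by 2: 2x + 2y = 8;  2x + 4y = 12.
Subtract: (2)y = 4, so y = 2.
Back-substitute into Eq1: 2x + 2*(2) = 8, so x = 2.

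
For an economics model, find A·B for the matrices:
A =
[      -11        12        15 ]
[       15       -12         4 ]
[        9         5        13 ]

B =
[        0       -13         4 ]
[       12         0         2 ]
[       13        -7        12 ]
AB =
[      339        38       160 ]
[      -92      -223        84 ]
[      229      -208       202 ]

Matrix multiplication: (AB)[i][j] = sum over k of A[i][k] * B[k][j].
  (AB)[0][0] = (-11)*(0) + (12)*(12) + (15)*(13) = 339
  (AB)[0][1] = (-11)*(-13) + (12)*(0) + (15)*(-7) = 38
  (AB)[0][2] = (-11)*(4) + (12)*(2) + (15)*(12) = 160
  (AB)[1][0] = (15)*(0) + (-12)*(12) + (4)*(13) = -92
  (AB)[1][1] = (15)*(-13) + (-12)*(0) + (4)*(-7) = -223
  (AB)[1][2] = (15)*(4) + (-12)*(2) + (4)*(12) = 84
  (AB)[2][0] = (9)*(0) + (5)*(12) + (13)*(13) = 229
  (AB)[2][1] = (9)*(-13) + (5)*(0) + (13)*(-7) = -208
  (AB)[2][2] = (9)*(4) + (5)*(2) + (13)*(12) = 202
AB =
[      339        38       160 ]
[      -92      -223        84 ]
[      229      -208       202 ]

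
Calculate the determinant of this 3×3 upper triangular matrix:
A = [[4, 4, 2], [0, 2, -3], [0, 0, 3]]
24

The determinant of a triangular matrix is the product of its diagonal entries (the off-diagonal entries above the diagonal do not affect it).
det(A) = (4) * (2) * (3) = 24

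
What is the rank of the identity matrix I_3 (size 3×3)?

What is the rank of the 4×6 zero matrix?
rank(I_3) = 3, rank(0) = 0

The identity I_3 has 3 columns that are the standard basis vectors e_1, …, e_3. These are linearly independent, so all 3 columns are pivots and rank(I_3) = 3.
The 4×6 zero matrix has every entry zero, so every row is the zero row and there are no pivots; rank(0) = 0.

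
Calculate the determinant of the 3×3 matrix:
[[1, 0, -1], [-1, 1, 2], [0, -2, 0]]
2

Expansion along first row:
det = 1·det([[1,2],[-2,0]]) - 0·det([[-1,2],[0,0]]) + -1·det([[-1,1],[0,-2]])
    = 1·(1·0 - 2·-2) - 0·(-1·0 - 2·0) + -1·(-1·-2 - 1·0)
    = 1·4 - 0·0 + -1·2
    = 4 + 0 + -2 = 2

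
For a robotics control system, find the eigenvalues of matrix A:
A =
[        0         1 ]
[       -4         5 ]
λ = 1, 4

Solve det(A - λI) = 0. For a 2×2 matrix the characteristic equation is λ² - (trace)λ + det = 0.
trace(A) = a + d = 0 + 5 = 5.
det(A) = a*d - b*c = (0)*(5) - (1)*(-4) = 0 + 4 = 4.
Characteristic equation: λ² - (5)λ + (4) = 0.
Discriminant = (5)² - 4*(4) = 25 - 16 = 9.
λ = (5 ± √9) / 2 = (5 ± 3) / 2 = 1, 4.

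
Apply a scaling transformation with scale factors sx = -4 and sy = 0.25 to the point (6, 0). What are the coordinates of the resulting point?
(-24, 0.0)

Scaling matrix:
[[-4, 0], [0, 0.25]]
Result: (6 × -4, 0 × 0.25) = (-24, 0.0)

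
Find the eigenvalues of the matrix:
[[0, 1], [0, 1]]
λ = 0 and λ = 1

Characteristic equation: det(A - λI) = 0
λ² - (trace)λ + (det) = 0
λ² - (1)λ + (0) = 0
λ² - 1λ + 0 = 0
Solving: λ = 0, 1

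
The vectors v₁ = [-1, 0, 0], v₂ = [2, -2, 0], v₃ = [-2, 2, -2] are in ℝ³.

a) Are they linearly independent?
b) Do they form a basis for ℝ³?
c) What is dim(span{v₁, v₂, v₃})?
Yes independent, yes basis, dim = 3

Stack v₁, v₂, v₃ as rows of a 3×3 matrix.
[[-1, 0, 0]; [2, -2, 0]; [-2, 2, -2]] is already lower triangular with nonzero diagonal entries (-1, -2, -2), so its determinant is the product of the diagonal entries, det = (-1)·(-2)·(-2) = -4 ≠ 0, and the rows are linearly independent.
Three linearly independent vectors in ℝ³ form a basis for ℝ³, so dim(span{v₁,v₂,v₃}) = 3.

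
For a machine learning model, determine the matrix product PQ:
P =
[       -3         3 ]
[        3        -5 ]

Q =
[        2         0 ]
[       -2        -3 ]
PQ =
[      -12        -9 ]
[       16        15 ]

Matrix multiplication: (PQ)[i][j] = sum over k of P[i][k] * Q[k][j].
  (PQ)[0][0] = (-3)*(2) + (3)*(-2) = -12
  (PQ)[0][1] = (-3)*(0) + (3)*(-3) = -9
  (PQ)[1][0] = (3)*(2) + (-5)*(-2) = 16
  (PQ)[1][1] = (3)*(0) + (-5)*(-3) = 15
PQ =
[      -12        -9 ]
[       16        15 ]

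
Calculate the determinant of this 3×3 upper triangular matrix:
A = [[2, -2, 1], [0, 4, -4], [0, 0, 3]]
24

The determinant of a triangular matrix is the product of its diagonal entries (the off-diagonal entries above the diagonal do not affect it).
det(A) = (2) * (4) * (3) = 24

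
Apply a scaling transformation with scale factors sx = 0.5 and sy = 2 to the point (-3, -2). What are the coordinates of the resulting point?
(-1.5, -4)

Scaling matrix:
[[0.50, 0], [0, 2]]
Result: (-3 × 0.5, -2 × 2) = (-1.5, -4)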